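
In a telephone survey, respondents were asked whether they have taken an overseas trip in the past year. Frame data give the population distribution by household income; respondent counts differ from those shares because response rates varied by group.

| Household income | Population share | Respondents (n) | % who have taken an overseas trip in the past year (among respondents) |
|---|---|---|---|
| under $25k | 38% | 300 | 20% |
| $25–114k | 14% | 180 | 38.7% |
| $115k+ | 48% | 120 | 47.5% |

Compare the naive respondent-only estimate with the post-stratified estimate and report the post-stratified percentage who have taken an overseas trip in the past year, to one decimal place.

35.8%

Naive respondent-only estimate (weights = respondent counts):
  (300/600)×20 + (180/600)×38.7 + (120/600)×47.5 = 31.11%
Reweighting by population household income shares:
  0.38×20 + 0.14×38.7 + 0.48×47.5 = 35.818%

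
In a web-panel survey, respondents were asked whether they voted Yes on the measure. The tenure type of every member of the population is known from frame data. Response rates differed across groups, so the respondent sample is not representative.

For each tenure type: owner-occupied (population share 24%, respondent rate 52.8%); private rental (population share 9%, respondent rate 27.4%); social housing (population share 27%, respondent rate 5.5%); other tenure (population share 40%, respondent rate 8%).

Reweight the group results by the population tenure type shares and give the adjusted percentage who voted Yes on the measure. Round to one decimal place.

Post-stratification weights by population share, not respondent share:
  owner-occupied: 0.24 × 52.8 = 12.672
  private rental: 0.09 × 27.4 = 2.466
  social housing: 0.27 × 5.5 = 1.485
  other tenure: 0.4 × 8 = 3.2
Post-stratified estimate = 19.823 → 19.8%.

19.8%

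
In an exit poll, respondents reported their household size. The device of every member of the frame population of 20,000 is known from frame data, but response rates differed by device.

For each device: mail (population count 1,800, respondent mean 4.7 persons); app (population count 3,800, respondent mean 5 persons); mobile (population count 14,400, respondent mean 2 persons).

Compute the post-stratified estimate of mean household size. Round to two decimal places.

Post-stratification weights by population share, not respondent share:
  mail: (1,800/20,000) × 4.7 = 0.423
  app: (3,800/20,000) × 5 = 0.95
  mobile: (14,400/20,000) × 2 = 1.44
Post-stratified estimate = 2.813 → 2.81.

2.81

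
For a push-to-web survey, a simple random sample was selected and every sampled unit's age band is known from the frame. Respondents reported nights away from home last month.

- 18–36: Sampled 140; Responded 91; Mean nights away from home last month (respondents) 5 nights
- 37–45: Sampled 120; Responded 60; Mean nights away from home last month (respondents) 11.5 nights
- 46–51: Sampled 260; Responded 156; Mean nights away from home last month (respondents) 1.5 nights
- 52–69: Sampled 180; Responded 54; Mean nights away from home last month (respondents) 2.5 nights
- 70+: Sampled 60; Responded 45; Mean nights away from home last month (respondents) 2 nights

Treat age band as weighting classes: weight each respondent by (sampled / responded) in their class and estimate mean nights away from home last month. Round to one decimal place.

4.0

Response rates by class: 18–36 91/140 = 65%, 37–45 60/120 = 50%, 46–51 156/260 = 60%, 52–69 54/180 = 30%, 70+ 45/60 = 75%.
Weighting each respondent by the inverse class response rate inflates each class back to its sampled size, so the class weight is n_sampled:
  18–36: 140 × 5 = 700
  37–45: 120 × 11.5 = 1380
  46–51: 260 × 1.5 = 390
  52–69: 180 × 2.5 = 450
  70+: 60 × 2 = 120
Adjusted estimate = 3040 / 760 = 4 → 4.0.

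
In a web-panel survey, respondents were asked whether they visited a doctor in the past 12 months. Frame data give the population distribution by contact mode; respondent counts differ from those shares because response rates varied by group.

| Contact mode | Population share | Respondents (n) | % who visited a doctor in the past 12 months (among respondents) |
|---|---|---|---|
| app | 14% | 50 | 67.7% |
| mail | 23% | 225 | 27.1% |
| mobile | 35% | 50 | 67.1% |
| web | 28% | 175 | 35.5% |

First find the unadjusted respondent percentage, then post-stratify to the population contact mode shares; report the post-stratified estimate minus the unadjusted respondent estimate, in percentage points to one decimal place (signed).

+11.0 percentage points

Without adjustment, the pooled respondent share is:
  (50/500)×67.7 + (225/500)×27.1 + (50/500)×67.1 + (175/500)×35.5 = 38.1%
Post-stratified estimate weights by population shares:
  0.14×67.7 + 0.23×27.1 + 0.35×67.1 + 0.28×35.5 = 49.136%
Difference = 49.136 − 38.1 = 11.036 pp.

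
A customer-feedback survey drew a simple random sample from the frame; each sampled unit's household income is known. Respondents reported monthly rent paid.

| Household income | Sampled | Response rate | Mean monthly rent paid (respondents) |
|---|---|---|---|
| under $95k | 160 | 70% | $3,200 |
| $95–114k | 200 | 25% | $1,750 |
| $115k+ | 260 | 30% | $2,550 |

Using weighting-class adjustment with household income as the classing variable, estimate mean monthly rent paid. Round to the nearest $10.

With weight = n_sampled/n_responded per class, the weighted class total is n_sampled:
  under $95k: 160 × 3200 = 512,000
  $95–114k: 200 × 1750 = 350,000
  $115k+: 260 × 2550 = 663,000
Adjusted estimate = 1,525,000 / 620 = 2459.68 → $2,460.

$2,460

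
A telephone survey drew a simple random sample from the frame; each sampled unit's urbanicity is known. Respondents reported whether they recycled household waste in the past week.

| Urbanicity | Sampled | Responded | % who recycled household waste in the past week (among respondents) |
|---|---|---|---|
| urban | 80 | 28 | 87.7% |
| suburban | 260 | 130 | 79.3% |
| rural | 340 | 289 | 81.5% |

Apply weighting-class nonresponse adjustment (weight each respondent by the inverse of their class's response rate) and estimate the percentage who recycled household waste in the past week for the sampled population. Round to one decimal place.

81.4%

Response rates by class: urban 28/80 = 35%, suburban 130/260 = 50%, rural 289/340 = 85%.
Weighting each respondent by the inverse class response rate inflates each class back to its sampled size, so the class weight is n_sampled:
  urban: 80 × 87.7 = 7016
  suburban: 260 × 79.3 = 20,618
  rural: 340 × 81.5 = 27,710
Adjusted estimate = 55,344 / 680 = 81.3882 → 81.4%.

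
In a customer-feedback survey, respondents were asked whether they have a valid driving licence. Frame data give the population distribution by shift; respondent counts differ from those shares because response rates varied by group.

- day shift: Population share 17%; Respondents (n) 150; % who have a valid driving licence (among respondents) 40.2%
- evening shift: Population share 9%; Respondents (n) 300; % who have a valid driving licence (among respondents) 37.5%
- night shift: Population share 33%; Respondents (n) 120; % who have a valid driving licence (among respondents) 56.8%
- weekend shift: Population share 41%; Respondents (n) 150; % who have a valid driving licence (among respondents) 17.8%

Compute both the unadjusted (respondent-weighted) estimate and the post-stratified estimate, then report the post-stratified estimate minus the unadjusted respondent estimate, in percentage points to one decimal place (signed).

Unadjusted (pooled respondent) estimate weights by respondent counts:
  (150/720)×40.2 + (300/720)×37.5 + (120/720)×56.8 + (150/720)×17.8 = 37.175%
Post-stratified estimate weights by population shares:
  0.17×40.2 + 0.09×37.5 + 0.33×56.8 + 0.41×17.8 = 36.251%
Difference = 36.251 − 37.175 = -0.924 pp.

-0.9 percentage points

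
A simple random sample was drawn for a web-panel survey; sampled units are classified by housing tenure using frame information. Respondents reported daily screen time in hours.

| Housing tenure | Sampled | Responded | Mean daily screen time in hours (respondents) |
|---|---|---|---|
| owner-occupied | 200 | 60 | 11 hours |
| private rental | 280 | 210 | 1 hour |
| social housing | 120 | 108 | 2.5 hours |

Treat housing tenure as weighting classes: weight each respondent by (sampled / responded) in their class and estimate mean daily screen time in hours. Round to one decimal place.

4.6

Class response rates: owner-occupied 60/200 = 30%, private rental 210/280 = 75%, social housing 108/120 = 90%.
Each respondent's weight = sampled/responded in their class; summing within a class gives n_sampled, so:
  owner-occupied: 200 × 11 = 2200
  private rental: 280 × 1 = 280
  social housing: 120 × 2.5 = 300
Adjusted estimate = 2780 / 600 = 4.63333 → 4.6.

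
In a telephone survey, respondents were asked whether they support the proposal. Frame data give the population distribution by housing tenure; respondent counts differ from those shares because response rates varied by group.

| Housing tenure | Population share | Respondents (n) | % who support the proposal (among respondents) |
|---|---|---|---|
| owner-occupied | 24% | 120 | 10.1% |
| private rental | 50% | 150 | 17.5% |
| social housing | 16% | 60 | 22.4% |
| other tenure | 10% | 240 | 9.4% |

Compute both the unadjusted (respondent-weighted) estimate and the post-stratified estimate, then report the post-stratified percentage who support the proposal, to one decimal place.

15.7%

Unadjusted (pooled respondent) estimate weights by respondent counts:
  (120/570)×10.1 + (150/570)×17.5 + (60/570)×22.4 + (240/570)×9.4 = 13.0474%
Post-stratified estimate weights by population shares:
  0.24×10.1 + 0.5×17.5 + 0.16×22.4 + 0.1×9.4 = 15.698%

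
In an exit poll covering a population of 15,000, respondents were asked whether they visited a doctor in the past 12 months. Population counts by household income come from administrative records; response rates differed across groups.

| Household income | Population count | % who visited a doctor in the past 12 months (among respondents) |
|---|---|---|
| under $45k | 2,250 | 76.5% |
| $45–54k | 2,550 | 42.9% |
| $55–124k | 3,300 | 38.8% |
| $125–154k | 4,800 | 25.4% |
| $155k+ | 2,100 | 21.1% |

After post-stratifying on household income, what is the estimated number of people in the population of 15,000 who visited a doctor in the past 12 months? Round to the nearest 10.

5,760

Apply each group's respondent rate to its population count:
  under $45k: 2,250 × 76.5% = 1721.25
  $45–54k: 2,550 × 42.9% = 1093.95
  $55–124k: 3,300 × 38.8% = 1280.4
  $125–154k: 4,800 × 25.4% = 1219.2
  $155k+: 2,100 × 21.1% = 443.1
Estimated total = 5757.9 → 5,760.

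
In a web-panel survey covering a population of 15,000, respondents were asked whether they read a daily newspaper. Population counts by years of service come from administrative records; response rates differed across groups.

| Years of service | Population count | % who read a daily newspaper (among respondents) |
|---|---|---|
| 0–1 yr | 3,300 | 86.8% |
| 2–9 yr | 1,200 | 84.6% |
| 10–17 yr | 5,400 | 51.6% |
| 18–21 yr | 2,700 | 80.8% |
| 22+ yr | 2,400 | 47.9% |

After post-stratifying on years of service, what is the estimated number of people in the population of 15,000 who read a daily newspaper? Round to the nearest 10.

10,000

Each cell contributes its population count × the respondent rate:
  0–1 yr: 3,300 × 86.8% = 2864.4
  2–9 yr: 1,200 × 84.6% = 1015.2
  10–17 yr: 5,400 × 51.6% = 2786.4
  18–21 yr: 2,700 × 80.8% = 2181.6
  22+ yr: 2,400 × 47.9% = 1149.6
Estimated total = 9997.2 → 10,000.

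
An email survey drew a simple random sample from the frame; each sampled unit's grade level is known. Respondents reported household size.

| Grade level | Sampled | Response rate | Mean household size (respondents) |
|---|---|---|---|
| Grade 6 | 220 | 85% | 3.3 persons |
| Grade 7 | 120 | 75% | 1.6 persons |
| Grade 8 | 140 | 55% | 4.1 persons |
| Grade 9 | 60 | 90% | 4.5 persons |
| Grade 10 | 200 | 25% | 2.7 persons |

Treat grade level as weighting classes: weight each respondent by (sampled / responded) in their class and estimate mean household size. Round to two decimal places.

Inverse-response-rate weighting restores each class to its sampled count, so class totals weight by n_sampled:
  Grade 6: 220 × 3.3 = 726
  Grade 7: 120 × 1.6 = 192
  Grade 8: 140 × 4.1 = 574
  Grade 9: 60 × 4.5 = 270
  Grade 10: 200 × 2.7 = 540
Adjusted estimate = 2302 / 740 = 3.11081 → 3.11.

3.11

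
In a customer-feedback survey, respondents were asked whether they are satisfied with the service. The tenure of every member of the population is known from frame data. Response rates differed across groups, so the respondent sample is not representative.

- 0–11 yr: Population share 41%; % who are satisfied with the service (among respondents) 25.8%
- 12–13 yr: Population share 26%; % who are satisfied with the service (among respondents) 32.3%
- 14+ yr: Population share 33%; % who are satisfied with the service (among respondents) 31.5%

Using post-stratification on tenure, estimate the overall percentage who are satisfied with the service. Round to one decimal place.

Post-stratification weights by population share, not respondent share:
  0–11 yr: 0.41 × 25.8 = 10.578
  12–13 yr: 0.26 × 32.3 = 8.398
  14+ yr: 0.33 × 31.5 = 10.395
Post-stratified estimate = 29.371 → 29.4%.

29.4%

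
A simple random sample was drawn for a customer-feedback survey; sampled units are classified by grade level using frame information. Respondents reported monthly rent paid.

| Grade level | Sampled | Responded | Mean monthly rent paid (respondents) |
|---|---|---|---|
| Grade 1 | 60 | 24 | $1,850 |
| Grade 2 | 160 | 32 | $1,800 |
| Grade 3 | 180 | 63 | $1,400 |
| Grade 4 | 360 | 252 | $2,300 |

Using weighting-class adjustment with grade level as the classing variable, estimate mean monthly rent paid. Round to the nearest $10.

$1,950

Response rates by class: Grade 1 24/60 = 40%, Grade 2 32/160 = 20%, Grade 3 63/180 = 35%, Grade 4 252/360 = 70%.
With weight = n_sampled/n_responded per class, the weighted class total is n_sampled:
  Grade 1: 60 × 1850 = 111,000
  Grade 2: 160 × 1800 = 288,000
  Grade 3: 180 × 1400 = 252,000
  Grade 4: 360 × 2300 = 828,000
Adjusted estimate = 1,479,000 / 760 = 1946.05 → $1,950.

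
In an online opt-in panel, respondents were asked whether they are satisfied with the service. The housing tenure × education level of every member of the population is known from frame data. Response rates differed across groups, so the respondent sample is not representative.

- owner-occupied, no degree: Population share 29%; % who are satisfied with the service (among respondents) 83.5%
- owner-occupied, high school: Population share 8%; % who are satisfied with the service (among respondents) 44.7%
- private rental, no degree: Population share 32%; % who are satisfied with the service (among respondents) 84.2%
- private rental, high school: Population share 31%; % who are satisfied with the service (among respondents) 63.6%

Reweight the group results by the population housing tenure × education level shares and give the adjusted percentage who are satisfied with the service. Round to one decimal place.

74.5%

Weight each group's respondent value by its population share:
  owner-occupied, no degree: 0.29 × 83.5 = 24.215
  owner-occupied, high school: 0.08 × 44.7 = 3.576
  private rental, no degree: 0.32 × 84.2 = 26.944
  private rental, high school: 0.31 × 63.6 = 19.716
Post-stratified estimate = 74.451 → 74.5%.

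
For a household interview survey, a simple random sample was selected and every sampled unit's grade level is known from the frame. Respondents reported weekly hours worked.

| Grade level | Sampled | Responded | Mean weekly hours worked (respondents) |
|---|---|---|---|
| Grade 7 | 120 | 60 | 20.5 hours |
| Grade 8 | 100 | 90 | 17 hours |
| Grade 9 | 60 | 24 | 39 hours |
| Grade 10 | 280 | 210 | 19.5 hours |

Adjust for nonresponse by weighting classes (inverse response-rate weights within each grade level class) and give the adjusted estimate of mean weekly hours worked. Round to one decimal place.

21.4

Response rates by class: Grade 7 60/120 = 50%, Grade 8 90/100 = 90%, Grade 9 24/60 = 40%, Grade 10 210/280 = 75%.
With weight = n_sampled/n_responded per class, the weighted class total is n_sampled:
  Grade 7: 120 × 20.5 = 2460
  Grade 8: 100 × 17 = 1700
  Grade 9: 60 × 39 = 2340
  Grade 10: 280 × 19.5 = 5460
Adjusted estimate = 11,960 / 560 = 21.3571 → 21.4.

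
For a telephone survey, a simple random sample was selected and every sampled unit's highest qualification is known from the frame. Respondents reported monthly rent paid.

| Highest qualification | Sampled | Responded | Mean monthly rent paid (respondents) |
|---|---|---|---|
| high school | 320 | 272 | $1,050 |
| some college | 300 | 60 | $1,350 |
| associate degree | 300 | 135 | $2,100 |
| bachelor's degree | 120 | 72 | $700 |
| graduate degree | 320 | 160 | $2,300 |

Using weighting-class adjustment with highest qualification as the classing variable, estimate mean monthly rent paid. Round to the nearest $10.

$1,610

Response rates by class: high school 272/320 = 85%, some college 60/300 = 20%, associate degree 135/300 = 45%, bachelor's degree 72/120 = 60%, graduate degree 160/320 = 50%.
Inverse-response-rate weighting restores each class to its sampled count, so class totals weight by n_sampled:
  high school: 320 × 1050 = 336,000
  some college: 300 × 1350 = 405,000
  associate degree: 300 × 2100 = 630,000
  bachelor's degree: 120 × 700 = 84,000
  graduate degree: 320 × 2300 = 736,000
Adjusted estimate = 2,191,000 / 1,360 = 1611.03 → $1,610.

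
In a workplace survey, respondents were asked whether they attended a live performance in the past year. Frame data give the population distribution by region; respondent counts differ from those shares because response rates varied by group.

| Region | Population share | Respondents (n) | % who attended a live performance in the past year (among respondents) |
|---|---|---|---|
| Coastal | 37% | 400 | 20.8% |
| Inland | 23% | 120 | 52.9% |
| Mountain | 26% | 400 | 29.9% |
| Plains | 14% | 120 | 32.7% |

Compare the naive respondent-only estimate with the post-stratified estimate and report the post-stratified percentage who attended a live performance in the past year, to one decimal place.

Unadjusted (pooled respondent) estimate weights by respondent counts:
  (400/1040)×20.8 + (120/1040)×52.9 + (400/1040)×29.9 + (120/1040)×32.7 = 29.3769%
Post-stratifying to population shares instead:
  0.37×20.8 + 0.23×52.9 + 0.26×29.9 + 0.14×32.7 = 32.215%

32.2%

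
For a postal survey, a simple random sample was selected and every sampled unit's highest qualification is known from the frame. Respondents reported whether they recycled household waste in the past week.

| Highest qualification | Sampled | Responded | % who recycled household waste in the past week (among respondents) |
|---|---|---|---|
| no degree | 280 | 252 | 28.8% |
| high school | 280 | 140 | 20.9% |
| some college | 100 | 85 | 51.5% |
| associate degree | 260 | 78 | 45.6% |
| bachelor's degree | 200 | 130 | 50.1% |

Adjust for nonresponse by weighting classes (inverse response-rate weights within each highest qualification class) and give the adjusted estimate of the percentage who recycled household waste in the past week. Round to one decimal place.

36.6%

Response rates by class: no degree 252/280 = 90%, high school 140/280 = 50%, some college 85/100 = 85%, associate degree 78/260 = 30%, bachelor's degree 130/200 = 65%.
With weight = n_sampled/n_responded per class, the weighted class total is n_sampled:
  no degree: 280 × 28.8 = 8064
  high school: 280 × 20.9 = 5852
  some college: 100 × 51.5 = 5150
  associate degree: 260 × 45.6 = 11,856
  bachelor's degree: 200 × 50.1 = 10,020
Adjusted estimate = 40,942 / 1,120 = 36.5554 → 36.6%.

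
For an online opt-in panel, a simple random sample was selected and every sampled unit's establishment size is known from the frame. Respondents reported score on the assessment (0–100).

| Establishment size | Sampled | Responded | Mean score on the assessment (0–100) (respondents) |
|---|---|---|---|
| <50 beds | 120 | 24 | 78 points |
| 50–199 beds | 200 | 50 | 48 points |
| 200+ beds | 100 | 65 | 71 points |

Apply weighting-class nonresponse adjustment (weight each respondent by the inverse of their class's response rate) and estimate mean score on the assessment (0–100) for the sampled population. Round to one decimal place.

62.0

Class response rates: <50 beds 24/120 = 20%, 50–199 beds 50/200 = 25%, 200+ beds 65/100 = 65%.
Inverse-response-rate weighting restores each class to its sampled count, so class totals weight by n_sampled:
  <50 beds: 120 × 78 = 9360
  50–199 beds: 200 × 48 = 9600
  200+ beds: 100 × 71 = 7100
Adjusted estimate = 26,060 / 420 = 62.0476 → 62.0.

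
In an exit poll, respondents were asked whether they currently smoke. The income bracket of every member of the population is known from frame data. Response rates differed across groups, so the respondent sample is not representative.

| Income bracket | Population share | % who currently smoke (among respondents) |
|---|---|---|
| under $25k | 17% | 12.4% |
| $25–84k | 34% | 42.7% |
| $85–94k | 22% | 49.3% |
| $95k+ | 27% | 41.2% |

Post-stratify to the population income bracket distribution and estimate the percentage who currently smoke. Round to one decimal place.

Each cell contributes population-share × respondent value:
  under $25k: 0.17 × 12.4 = 2.108
  $25–84k: 0.34 × 42.7 = 14.518
  $85–94k: 0.22 × 49.3 = 10.846
  $95k+: 0.27 × 41.2 = 11.124
Post-stratified estimate = 38.596 → 38.6%.

38.6%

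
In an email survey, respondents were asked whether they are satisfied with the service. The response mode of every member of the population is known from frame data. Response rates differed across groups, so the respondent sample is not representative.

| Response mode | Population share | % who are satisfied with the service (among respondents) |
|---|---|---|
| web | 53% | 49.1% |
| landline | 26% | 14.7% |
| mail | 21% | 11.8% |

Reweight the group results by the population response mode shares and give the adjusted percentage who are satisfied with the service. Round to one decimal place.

32.3%

Reweight to the known response mode distribution:
  web: 0.53 × 49.1 = 26.023
  landline: 0.26 × 14.7 = 3.822
  mail: 0.21 × 11.8 = 2.478
Post-stratified estimate = 32.323 → 32.3%.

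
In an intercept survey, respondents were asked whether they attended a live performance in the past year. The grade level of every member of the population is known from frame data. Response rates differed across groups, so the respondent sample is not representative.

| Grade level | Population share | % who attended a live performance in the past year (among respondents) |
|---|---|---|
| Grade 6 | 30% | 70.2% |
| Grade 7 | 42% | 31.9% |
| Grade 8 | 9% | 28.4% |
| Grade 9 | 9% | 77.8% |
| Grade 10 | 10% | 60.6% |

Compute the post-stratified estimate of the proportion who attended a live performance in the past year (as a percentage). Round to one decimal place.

Reweight to the known grade level distribution:
  Grade 6: 0.3 × 70.2 = 21.06
  Grade 7: 0.42 × 31.9 = 13.398
  Grade 8: 0.09 × 28.4 = 2.556
  Grade 9: 0.09 × 77.8 = 7.002
  Grade 10: 0.1 × 60.6 = 6.06
Post-stratified estimate = 50.076 → 50.1%.

50.1%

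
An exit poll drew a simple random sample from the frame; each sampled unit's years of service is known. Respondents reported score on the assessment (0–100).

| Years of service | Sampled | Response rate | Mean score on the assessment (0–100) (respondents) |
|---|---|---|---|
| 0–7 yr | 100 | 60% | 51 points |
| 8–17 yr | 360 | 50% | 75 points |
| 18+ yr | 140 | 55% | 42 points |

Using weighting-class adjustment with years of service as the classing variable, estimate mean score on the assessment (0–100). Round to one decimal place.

Each respondent's weight = sampled/responded in their class; summing within a class gives n_sampled, so:
  0–7 yr: 100 × 51 = 5100
  8–17 yr: 360 × 75 = 27,000
  18+ yr: 140 × 42 = 5880
Adjusted estimate = 37,980 / 600 = 63.3 → 63.3.

63.3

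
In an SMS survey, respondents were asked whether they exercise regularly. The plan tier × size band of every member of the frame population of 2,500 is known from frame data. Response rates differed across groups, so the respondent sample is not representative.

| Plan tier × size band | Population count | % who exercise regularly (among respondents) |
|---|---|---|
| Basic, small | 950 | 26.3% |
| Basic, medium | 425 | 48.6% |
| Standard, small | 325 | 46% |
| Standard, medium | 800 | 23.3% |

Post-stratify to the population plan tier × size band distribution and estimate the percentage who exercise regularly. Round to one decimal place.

Each cell contributes population-share × respondent value:
  Basic, small: (950/2,500) × 26.3 = 9.994
  Basic, medium: (425/2,500) × 48.6 = 8.262
  Standard, small: (325/2,500) × 46 = 5.98
  Standard, medium: (800/2,500) × 23.3 = 7.456
Post-stratified estimate = 31.692 → 31.7%.

31.7%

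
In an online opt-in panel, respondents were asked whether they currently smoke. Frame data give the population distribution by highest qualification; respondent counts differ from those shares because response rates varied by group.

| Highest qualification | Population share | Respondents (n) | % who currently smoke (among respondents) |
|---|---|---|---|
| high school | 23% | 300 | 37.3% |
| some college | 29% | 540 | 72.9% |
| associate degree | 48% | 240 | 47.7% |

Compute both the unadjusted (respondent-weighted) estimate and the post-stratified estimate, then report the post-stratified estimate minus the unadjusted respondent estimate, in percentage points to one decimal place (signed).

Naive respondent-only estimate (weights = respondent counts):
  (300/1080)×37.3 + (540/1080)×72.9 + (240/1080)×47.7 = 57.4111%
Post-stratifying to population shares instead:
  0.23×37.3 + 0.29×72.9 + 0.48×47.7 = 52.616%
Difference = 52.616 − 57.4111 = -4.7951 pp.

-4.8 percentage points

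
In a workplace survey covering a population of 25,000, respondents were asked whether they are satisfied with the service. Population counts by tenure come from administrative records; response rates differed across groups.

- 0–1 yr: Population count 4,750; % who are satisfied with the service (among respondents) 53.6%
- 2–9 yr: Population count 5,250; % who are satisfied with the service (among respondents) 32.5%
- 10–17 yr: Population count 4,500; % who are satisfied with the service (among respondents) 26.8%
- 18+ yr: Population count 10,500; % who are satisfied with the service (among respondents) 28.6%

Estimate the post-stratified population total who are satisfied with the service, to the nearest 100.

8,500

Estimated count per cell = population count × respondent percentage:
  0–1 yr: 4,750 × 53.6% = 2546
  2–9 yr: 5,250 × 32.5% = 1706.25
  10–17 yr: 4,500 × 26.8% = 1206
  18+ yr: 10,500 × 28.6% = 3003
Estimated total = 8461.25 → 8,500.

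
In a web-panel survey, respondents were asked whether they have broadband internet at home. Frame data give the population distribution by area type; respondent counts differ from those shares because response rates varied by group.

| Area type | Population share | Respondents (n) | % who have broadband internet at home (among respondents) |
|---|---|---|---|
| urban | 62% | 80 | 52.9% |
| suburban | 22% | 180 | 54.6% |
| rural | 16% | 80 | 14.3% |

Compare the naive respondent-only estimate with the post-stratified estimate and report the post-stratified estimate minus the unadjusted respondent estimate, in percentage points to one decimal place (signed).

+2.4 percentage points

Unadjusted (pooled respondent) estimate weights by respondent counts:
  (80/340)×52.9 + (180/340)×54.6 + (80/340)×14.3 = 44.7176%
Post-stratified estimate weights by population shares:
  0.62×52.9 + 0.22×54.6 + 0.16×14.3 = 47.098%
Difference = 47.098 − 44.7176 = 2.3804 pp.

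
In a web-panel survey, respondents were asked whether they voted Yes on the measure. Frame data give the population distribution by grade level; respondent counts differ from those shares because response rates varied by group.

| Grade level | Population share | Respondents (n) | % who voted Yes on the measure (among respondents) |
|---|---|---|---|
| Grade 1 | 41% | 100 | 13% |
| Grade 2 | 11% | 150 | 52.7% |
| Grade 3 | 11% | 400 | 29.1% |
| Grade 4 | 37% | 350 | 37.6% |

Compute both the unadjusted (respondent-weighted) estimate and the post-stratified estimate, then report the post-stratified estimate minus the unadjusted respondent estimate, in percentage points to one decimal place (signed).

-5.8 percentage points

Unadjusted (pooled respondent) estimate weights by respondent counts:
  (100/1000)×13 + (150/1000)×52.7 + (400/1000)×29.1 + (350/1000)×37.6 = 34.005%
Reweighting by population grade level shares:
  0.41×13 + 0.11×52.7 + 0.11×29.1 + 0.37×37.6 = 28.24%
Difference = 28.24 − 34.005 = -5.765 pp.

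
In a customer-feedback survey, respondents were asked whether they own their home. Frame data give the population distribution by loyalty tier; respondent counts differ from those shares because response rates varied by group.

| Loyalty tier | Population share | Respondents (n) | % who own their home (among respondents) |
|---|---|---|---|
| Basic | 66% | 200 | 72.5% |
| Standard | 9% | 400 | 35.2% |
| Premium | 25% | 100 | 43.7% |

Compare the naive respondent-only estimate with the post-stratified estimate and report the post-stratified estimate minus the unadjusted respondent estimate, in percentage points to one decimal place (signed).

+14.9 percentage points

Without adjustment, the pooled respondent share is:
  (200/700)×72.5 + (400/700)×35.2 + (100/700)×43.7 = 47.0714%
Reweighting by population loyalty tier shares:
  0.66×72.5 + 0.09×35.2 + 0.25×43.7 = 61.943%
Difference = 61.943 − 47.0714 = 14.8716 pp.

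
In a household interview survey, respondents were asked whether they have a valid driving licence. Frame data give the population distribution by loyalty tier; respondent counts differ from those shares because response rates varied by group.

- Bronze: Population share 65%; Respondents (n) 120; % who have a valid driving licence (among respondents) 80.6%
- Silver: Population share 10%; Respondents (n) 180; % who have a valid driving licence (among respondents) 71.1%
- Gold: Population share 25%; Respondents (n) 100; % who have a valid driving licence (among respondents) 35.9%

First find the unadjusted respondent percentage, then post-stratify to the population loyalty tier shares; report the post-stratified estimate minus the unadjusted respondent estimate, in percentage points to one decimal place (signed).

+3.3 percentage points

Without adjustment, the pooled respondent share is:
  (120/400)×80.6 + (180/400)×71.1 + (100/400)×35.9 = 65.15%
Post-stratifying to population shares instead:
  0.65×80.6 + 0.1×71.1 + 0.25×35.9 = 68.475%
Difference = 68.475 − 65.15 = 3.325 pp.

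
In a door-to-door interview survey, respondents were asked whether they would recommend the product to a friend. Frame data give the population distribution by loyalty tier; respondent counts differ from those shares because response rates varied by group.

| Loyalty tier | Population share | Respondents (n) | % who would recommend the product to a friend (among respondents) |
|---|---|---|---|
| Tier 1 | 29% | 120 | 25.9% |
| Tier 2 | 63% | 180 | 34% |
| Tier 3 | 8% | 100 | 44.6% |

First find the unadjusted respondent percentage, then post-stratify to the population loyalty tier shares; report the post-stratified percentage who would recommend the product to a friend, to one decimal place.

32.5%

Unadjusted (pooled respondent) estimate weights by respondent counts:
  (120/400)×25.9 + (180/400)×34 + (100/400)×44.6 = 34.22%
Post-stratified estimate weights by population shares:
  0.29×25.9 + 0.63×34 + 0.08×44.6 = 32.499%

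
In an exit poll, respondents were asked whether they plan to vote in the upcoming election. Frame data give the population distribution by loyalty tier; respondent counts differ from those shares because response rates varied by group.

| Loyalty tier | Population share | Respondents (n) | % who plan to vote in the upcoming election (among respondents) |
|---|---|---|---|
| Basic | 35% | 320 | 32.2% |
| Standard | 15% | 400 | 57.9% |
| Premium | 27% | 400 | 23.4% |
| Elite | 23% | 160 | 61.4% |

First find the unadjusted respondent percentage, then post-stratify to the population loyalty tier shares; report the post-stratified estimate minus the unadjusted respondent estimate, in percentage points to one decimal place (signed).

Naive respondent-only estimate (weights = respondent counts):
  (320/1280)×32.2 + (400/1280)×57.9 + (400/1280)×23.4 + (160/1280)×61.4 = 41.1313%
Reweighting by population loyalty tier shares:
  0.35×32.2 + 0.15×57.9 + 0.27×23.4 + 0.23×61.4 = 40.395%
Difference = 40.395 − 41.1313 = -0.7363 pp.

-0.7 percentage points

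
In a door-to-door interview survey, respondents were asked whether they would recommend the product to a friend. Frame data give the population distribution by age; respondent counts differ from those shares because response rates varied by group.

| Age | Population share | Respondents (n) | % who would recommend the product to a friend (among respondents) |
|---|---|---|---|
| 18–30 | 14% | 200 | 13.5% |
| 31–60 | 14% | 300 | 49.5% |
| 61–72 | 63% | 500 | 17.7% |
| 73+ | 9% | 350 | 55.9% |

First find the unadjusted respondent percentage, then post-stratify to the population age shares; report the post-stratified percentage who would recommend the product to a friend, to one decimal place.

25.0%

Naive respondent-only estimate (weights = respondent counts):
  (200/1350)×13.5 + (300/1350)×49.5 + (500/1350)×17.7 + (350/1350)×55.9 = 34.0481%
Post-stratifying to population shares instead:
  0.14×13.5 + 0.14×49.5 + 0.63×17.7 + 0.09×55.9 = 25.002%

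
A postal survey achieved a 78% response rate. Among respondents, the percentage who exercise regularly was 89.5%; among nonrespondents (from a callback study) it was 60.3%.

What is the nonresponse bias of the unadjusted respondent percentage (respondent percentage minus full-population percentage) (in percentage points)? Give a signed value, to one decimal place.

+6.4 percentage points

Nonresponse fraction = 1 − 0.78 = 0.22.
Bias = (nonresponse fraction) × (respondent percentage − nonrespondent percentage)
     = 0.22 × (89.5 − 60.3) = 0.22 × 29.2 = 6.424.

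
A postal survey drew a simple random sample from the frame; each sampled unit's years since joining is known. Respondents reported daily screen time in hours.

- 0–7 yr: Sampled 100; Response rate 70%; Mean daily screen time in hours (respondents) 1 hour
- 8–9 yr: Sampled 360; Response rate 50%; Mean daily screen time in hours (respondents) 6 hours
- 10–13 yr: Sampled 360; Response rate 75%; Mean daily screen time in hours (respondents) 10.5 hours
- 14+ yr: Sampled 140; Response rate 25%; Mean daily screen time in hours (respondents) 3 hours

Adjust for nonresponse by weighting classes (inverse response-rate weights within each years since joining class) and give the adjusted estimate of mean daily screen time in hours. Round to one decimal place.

6.7

Weighting each respondent by the inverse class response rate inflates each class back to its sampled size, so the class weight is n_sampled:
  0–7 yr: 100 × 1 = 100
  8–9 yr: 360 × 6 = 2160
  10–13 yr: 360 × 10.5 = 3780
  14+ yr: 140 × 3 = 420
Adjusted estimate = 6460 / 960 = 6.72917 → 6.7.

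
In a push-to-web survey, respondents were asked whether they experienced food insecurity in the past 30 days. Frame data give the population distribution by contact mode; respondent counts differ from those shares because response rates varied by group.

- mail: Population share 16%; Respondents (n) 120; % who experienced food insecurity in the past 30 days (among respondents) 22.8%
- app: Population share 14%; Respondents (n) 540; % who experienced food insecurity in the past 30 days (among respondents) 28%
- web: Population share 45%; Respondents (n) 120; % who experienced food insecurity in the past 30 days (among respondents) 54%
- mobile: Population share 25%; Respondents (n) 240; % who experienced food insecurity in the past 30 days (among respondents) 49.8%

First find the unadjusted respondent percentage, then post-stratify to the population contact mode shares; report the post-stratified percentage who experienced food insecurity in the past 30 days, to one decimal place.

44.3%

Naive respondent-only estimate (weights = respondent counts):
  (120/1020)×22.8 + (540/1020)×28 + (120/1020)×54 + (240/1020)×49.8 = 35.5765%
Post-stratifying to population shares instead:
  0.16×22.8 + 0.14×28 + 0.45×54 + 0.25×49.8 = 44.318%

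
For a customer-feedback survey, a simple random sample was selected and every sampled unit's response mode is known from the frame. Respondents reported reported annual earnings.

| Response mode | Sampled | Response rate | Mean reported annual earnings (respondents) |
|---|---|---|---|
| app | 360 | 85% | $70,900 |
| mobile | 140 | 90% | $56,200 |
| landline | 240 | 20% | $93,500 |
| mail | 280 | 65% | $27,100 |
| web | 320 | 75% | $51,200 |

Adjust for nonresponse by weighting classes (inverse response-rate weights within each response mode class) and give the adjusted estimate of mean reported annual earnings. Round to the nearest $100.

$59,600

Inverse-response-rate weighting restores each class to its sampled count, so class totals weight by n_sampled:
  app: 360 × 70,900 = 25,524,000
  mobile: 140 × 56,200 = 7,868,000
  landline: 240 × 93,500 = 22,440,000
  mail: 280 × 27,100 = 7,588,000
  web: 320 × 51,200 = 16,384,000
Adjusted estimate = 79,804,000 / 1,340 = 59555.2 → $59,600.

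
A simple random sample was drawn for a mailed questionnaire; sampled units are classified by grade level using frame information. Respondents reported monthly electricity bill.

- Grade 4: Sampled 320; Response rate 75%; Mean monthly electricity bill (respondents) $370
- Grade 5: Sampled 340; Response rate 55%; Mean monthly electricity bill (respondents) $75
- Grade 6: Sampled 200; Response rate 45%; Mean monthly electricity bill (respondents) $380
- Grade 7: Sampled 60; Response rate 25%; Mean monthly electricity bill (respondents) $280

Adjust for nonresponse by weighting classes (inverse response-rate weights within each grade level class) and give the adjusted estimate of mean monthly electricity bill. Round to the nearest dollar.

Weighting each respondent by the inverse class response rate inflates each class back to its sampled size, so the class weight is n_sampled:
  Grade 4: 320 × 370 = 118,400
  Grade 5: 340 × 75 = 25,500
  Grade 6: 200 × 380 = 76,000
  Grade 7: 60 × 280 = 16,800
Adjusted estimate = 236,700 / 920 = 257.283 → $257.

$257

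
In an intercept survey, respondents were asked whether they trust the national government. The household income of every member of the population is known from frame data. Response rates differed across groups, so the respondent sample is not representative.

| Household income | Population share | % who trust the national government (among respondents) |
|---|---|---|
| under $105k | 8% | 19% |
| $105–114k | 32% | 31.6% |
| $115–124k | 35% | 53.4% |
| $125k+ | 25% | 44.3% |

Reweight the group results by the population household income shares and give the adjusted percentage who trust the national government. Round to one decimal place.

Reweight to the known household income distribution:
  under $105k: 0.08 × 19 = 1.52
  $105–114k: 0.32 × 31.6 = 10.112
  $115–124k: 0.35 × 53.4 = 18.69
  $125k+: 0.25 × 44.3 = 11.075
Post-stratified estimate = 41.397 → 41.4%.

41.4%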